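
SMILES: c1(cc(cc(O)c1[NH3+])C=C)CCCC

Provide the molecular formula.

Heavy atoms from the SMILES: 12 C, 1 N, 1 O.
Implicit hydrogens by atom environment:
  4 × C: 2 H each → 8
  4 × C (aromatic): no H
  2 × C (aromatic): 1 H each → 2
  1 × C: 3 H
  1 × C: 1 H
  1 × N (charge +1): 3 H
  1 × O: 1 H
  Total hydrogens = 18.
Net charge +1.
Molecular formula: C12H18NO+

C12H18NO+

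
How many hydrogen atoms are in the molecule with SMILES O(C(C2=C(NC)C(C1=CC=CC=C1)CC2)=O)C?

Hydrogens are implicit in SMILES; fill each atom to its normal valence:
  5 × C (aromatic): 1 H each → 5
  3 × C: no H
  2 × C: 3 H each → 6
  2 × C: 2 H each → 4
  2 × O: no H
  1 × C: 1 H
  1 × C (aromatic): no H
  1 × N: 1 H
  Total hydrogens = 17.

17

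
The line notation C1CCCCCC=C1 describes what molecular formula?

C8H14

Heavy atoms from the SMILES: 8 C.
Implicit hydrogens by atom environment:
  6 × C: 2 H each → 12
  2 × C: 1 H each → 2
  Total hydrogens = 14.
Molecular formula: C8H14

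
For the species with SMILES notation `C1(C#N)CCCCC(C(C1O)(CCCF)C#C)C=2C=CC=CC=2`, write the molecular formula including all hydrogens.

C20H24FNO

Heavy atoms from the SMILES: 20 C, 1 F, 1 N, 1 O.
Implicit hydrogens by atom environment:
  7 × C: 2 H each → 14
  5 × C (aromatic): 1 H each → 5
  4 × C: 1 H each → 4
  3 × C: no H
  1 × C (aromatic): no H
  1 × F: no H
  1 × N: no H
  1 × O: 1 H
  Total hydrogens = 24.
Molecular formula: C20H24FNO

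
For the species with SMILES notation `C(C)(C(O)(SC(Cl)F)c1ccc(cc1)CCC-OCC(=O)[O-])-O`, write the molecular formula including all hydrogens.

C15H19ClFO5S-

Heavy atoms from the SMILES: 15 C, 1 Cl, 1 F, 5 O, 1 S.
Implicit hydrogens by atom environment:
  4 × C: 2 H each → 8
  4 × C (aromatic): 1 H each → 4
  2 × C: 1 H each → 2
  2 × C: no H
  2 × C (aromatic): no H
  2 × O: 1 H each → 2
  2 × O: no H
  1 × C: 3 H
  1 × Cl: no H
  1 × F: no H
  1 × O (charge -1): no H
  1 × S: no H
  Total hydrogens = 19.
Net charge -1.
Molecular formula: C15H19ClFO5S-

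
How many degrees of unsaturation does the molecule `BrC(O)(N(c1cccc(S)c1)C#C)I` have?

Molecular formula from the SMILES: C9H7BrINOS.
DoU = (2C + 2 + N − H − X)/2 = (2·9 + 2 + 1 − 7 − 2)/2 = 12/2 = 6.
(Structurally: 1 ring(s) + 5 π bond(s) = 6.)

6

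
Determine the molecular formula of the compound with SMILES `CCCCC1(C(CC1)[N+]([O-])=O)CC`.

C10H19NO2

Heavy atoms from the SMILES: 10 C, 1 N, 2 O.
Implicit hydrogens by atom environment:
  6 × C: 2 H each → 12
  2 × C: 3 H each → 6
  1 × C: 1 H
  1 × C: no H
  1 × N (charge +1): no H
  1 × O: no H
  1 × O (charge -1): no H
  Total hydrogens = 19.
Molecular formula: C10H19NO2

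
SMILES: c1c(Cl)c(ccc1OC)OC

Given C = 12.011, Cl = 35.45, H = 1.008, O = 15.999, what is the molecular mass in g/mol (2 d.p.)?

172.61

Molecular formula: C8H9ClO2.
M = 8×12.011 + 1×35.45 + 9×1.008 + 2×15.999 = 172.61 g/mol.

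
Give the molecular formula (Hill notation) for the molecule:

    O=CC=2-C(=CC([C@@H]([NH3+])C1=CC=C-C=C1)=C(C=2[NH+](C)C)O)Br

[C16H19BrN2O2]2+

Heavy atoms from the SMILES: 1 Br, 16 C, 2 N, 2 O.
Implicit hydrogens by atom environment:
  6 × C (aromatic): 1 H each → 6
  6 × C (aromatic): no H
  2 × C: 3 H each → 6
  2 × C: 1 H each → 2
  1 × Br: no H
  1 × N (charge +1): 3 H
  1 × N (charge +1): 1 H
  1 × O: 1 H
  1 × O: no H
  Total hydrogens = 19.
Net charge +2.
Molecular formula: [C16H19BrN2O2]2+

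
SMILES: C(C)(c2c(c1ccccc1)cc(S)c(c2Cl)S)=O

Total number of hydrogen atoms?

11

Hydrogens are implicit in SMILES; fill each atom to its normal valence:
  6 × C (aromatic): 1 H each → 6
  6 × C (aromatic): no H
  2 × S: 1 H each → 2
  1 × C: 3 H
  1 × C: no H
  1 × Cl: no H
  1 × O: no H
  Total hydrogens = 11.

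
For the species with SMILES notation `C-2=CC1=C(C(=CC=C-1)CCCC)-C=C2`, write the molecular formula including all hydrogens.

C14H16

Heavy atoms from the SMILES: 14 C.
Implicit hydrogens by atom environment:
  7 × C (aromatic): 1 H each → 7
  3 × C: 2 H each → 6
  3 × C (aromatic): no H
  1 × C: 3 H
  Total hydrogens = 16.
Molecular formula: C14H16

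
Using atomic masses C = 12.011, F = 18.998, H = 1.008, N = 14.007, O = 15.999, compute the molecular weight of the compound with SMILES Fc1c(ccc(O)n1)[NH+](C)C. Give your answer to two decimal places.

Molecular formula: C7H10FN2O+.
M = 7×12.011 + 1×18.998 + 10×1.008 + 2×14.007 + 1×15.999 = 157.17 g/mol.

157.17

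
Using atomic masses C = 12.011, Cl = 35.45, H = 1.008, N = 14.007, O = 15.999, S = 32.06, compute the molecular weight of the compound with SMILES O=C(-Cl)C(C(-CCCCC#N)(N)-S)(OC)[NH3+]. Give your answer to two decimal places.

266.76

Molecular formula: C9H17ClN3O2S+.
M = 9×12.011 + 1×35.45 + 17×1.008 + 3×14.007 + 2×15.999 + 1×32.06 = 266.76 g/mol.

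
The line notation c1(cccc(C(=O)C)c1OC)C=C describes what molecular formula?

Heavy atoms from the SMILES: 11 C, 2 O.
Implicit hydrogens by atom environment:
  3 × C (aromatic): 1 H each → 3
  3 × C (aromatic): no H
  2 × C: 3 H each → 6
  2 × O: no H
  1 × C: 2 H
  1 × C: 1 H
  1 × C: no H
  Total hydrogens = 12.
Molecular formula: C11H12O2

C11H12O2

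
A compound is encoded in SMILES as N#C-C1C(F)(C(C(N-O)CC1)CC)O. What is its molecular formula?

C9H15FN2O2

Heavy atoms from the SMILES: 9 C, 1 F, 2 N, 2 O.
Implicit hydrogens by atom environment:
  3 × C: 2 H each → 6
  3 × C: 1 H each → 3
  2 × C: no H
  2 × O: 1 H each → 2
  1 × C: 3 H
  1 × F: no H
  1 × N: 1 H
  1 × N: no H
  Total hydrogens = 15.
Molecular formula: C9H15FN2O2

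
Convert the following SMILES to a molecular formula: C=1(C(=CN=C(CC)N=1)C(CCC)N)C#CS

Heavy atoms from the SMILES: 12 C, 3 N, 1 S.
Implicit hydrogens by atom environment:
  3 × C: 2 H each → 6
  3 × C (aromatic): no H
  2 × C: 3 H each → 6
  2 × C: no H
  2 × N (aromatic): no H
  1 × C (aromatic): 1 H
  1 × C: 1 H
  1 × N: 2 H
  1 × S: 1 H
  Total hydrogens = 17.
Molecular formula: C12H17N3S

C12H17N3S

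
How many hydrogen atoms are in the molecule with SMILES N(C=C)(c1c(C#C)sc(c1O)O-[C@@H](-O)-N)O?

Hydrogens are implicit in SMILES; fill each atom to its normal valence:
  4 × C (aromatic): no H
  3 × C: 1 H each → 3
  3 × O: 1 H each → 3
  1 × C: 2 H
  1 × C: no H
  1 × N: 2 H
  1 × N: no H
  1 × O: no H
  1 × S (aromatic): no H
  Total hydrogens = 10.

10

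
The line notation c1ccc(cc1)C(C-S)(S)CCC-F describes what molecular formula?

C11H15FS2

Heavy atoms from the SMILES: 11 C, 1 F, 2 S.
Implicit hydrogens by atom environment:
  5 × C (aromatic): 1 H each → 5
  4 × C: 2 H each → 8
  2 × S: 1 H each → 2
  1 × C: no H
  1 × C (aromatic): no H
  1 × F: no H
  Total hydrogens = 15.
Molecular formula: C11H15FS2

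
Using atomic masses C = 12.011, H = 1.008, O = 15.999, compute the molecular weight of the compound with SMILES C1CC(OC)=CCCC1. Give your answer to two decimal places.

Molecular formula: C8H14O.
M = 8×12.011 + 14×1.008 + 1×15.999 = 126.20 g/mol.

126.20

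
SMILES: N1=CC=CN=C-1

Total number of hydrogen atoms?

4

Hydrogens are implicit in SMILES; fill each atom to its normal valence:
  4 × C (aromatic): 1 H each → 4
  2 × N (aromatic): no H
  Total hydrogens = 4.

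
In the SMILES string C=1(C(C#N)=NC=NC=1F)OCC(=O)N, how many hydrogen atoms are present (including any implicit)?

5

Hydrogens are implicit in SMILES; fill each atom to its normal valence:
  3 × C (aromatic): no H
  2 × C: no H
  2 × N (aromatic): no H
  2 × O: no H
  1 × C: 2 H
  1 × C (aromatic): 1 H
  1 × F: no H
  1 × N: 2 H
  1 × N: no H
  Total hydrogens = 5.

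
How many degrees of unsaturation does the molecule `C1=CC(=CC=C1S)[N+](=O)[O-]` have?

5

Molecular formula from the SMILES: C6H5NO2S.
DoU = (2C + 2 + N − H − X)/2 = (2·6 + 2 + 1 − 5 − 0)/2 = 10/2 = 5.
(Structurally: 1 ring(s) + 4 π bond(s) = 5.)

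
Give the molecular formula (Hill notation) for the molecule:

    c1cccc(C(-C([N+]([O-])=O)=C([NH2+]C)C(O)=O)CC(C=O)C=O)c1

C15H17N2O6+

Heavy atoms from the SMILES: 15 C, 2 N, 6 O.
Implicit hydrogens by atom environment:
  5 × C (aromatic): 1 H each → 5
  4 × C: 1 H each → 4
  4 × O: no H
  3 × C: no H
  1 × C: 3 H
  1 × C: 2 H
  1 × C (aromatic): no H
  1 × N (charge +1): 2 H
  1 × N (charge +1): no H
  1 × O: 1 H
  1 × O (charge -1): no H
  Total hydrogens = 17.
Net charge +1.
Molecular formula: C15H17N2O6+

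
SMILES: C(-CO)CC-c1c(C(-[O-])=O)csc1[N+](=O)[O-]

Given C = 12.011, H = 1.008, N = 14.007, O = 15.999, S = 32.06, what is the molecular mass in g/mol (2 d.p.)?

244.24

Molecular formula: C9H10NO5S-.
M = 9×12.011 + 10×1.008 + 1×14.007 + 5×15.999 + 1×32.06 = 244.24 g/mol.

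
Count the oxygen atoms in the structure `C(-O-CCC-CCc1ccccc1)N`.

The symbol for oxygen appears 1 time in the SMILES.

1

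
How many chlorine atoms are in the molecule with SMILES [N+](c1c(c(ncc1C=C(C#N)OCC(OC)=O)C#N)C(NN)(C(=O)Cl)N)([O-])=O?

1

The symbol for chlorine appears 1 time in the SMILES.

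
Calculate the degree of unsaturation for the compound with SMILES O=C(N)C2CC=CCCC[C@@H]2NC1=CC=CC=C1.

Molecular formula from the SMILES: C15H20N2O.
DoU = (2C + 2 + N − H − X)/2 = (2·15 + 2 + 2 − 20 − 0)/2 = 14/2 = 7.
(Structurally: 2 ring(s) + 5 π bond(s) = 7.)

7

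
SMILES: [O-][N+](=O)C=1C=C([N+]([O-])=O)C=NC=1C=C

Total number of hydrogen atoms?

Hydrogens are implicit in SMILES; fill each atom to its normal valence:
  3 × C (aromatic): no H
  2 × C (aromatic): 1 H each → 2
  2 × N (charge +1): no H
  2 × O: no H
  2 × O (charge -1): no H
  1 × C: 2 H
  1 × C: 1 H
  1 × N (aromatic): no H
  Total hydrogens = 5.

5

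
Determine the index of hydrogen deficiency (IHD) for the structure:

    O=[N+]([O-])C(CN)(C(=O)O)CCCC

2

Molecular formula from the SMILES: C7H14N2O4.
DoU = (2C + 2 + N − H − X)/2 = (2·7 + 2 + 2 − 14 − 0)/2 = 4/2 = 2.
(Structurally: 0 ring(s) + 2 π bond(s) = 2.)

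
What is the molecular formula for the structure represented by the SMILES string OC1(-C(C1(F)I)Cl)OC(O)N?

Heavy atoms from the SMILES: 4 C, 1 Cl, 1 F, 1 I, 1 N, 3 O.
Implicit hydrogens by atom environment:
  2 × C: 1 H each → 2
  2 × C: no H
  2 × O: 1 H each → 2
  1 × Cl: no H
  1 × F: no H
  1 × I: no H
  1 × N: 2 H
  1 × O: no H
  Total hydrogens = 6.
Molecular formula: C4H6ClFINO3

C4H6ClFINO3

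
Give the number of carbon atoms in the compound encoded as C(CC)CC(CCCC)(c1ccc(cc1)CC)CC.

19

The symbol for carbon appears 19 times in the SMILES. Lowercase c denotes aromatic carbon and counts toward C.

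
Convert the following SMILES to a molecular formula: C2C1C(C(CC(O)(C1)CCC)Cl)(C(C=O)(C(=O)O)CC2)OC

Heavy atoms from the SMILES: 16 C, 1 Cl, 5 O.
Implicit hydrogens by atom environment:
  7 × C: 2 H each → 14
  4 × C: no H
  3 × C: 1 H each → 3
  3 × O: no H
  2 × C: 3 H each → 6
  2 × O: 1 H each → 2
  1 × Cl: no H
  Total hydrogens = 25.
Molecular formula: C16H25ClO5

C16H25ClO5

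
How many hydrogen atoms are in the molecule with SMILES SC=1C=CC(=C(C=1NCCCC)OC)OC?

Hydrogens are implicit in SMILES; fill each atom to its normal valence:
  4 × C (aromatic): no H
  3 × C: 3 H each → 9
  3 × C: 2 H each → 6
  2 × C (aromatic): 1 H each → 2
  2 × O: no H
  1 × N: 1 H
  1 × S: 1 H
  Total hydrogens = 19.

19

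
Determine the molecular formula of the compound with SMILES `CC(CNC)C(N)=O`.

Heavy atoms from the SMILES: 5 C, 2 N, 1 O.
Implicit hydrogens by atom environment:
  2 × C: 3 H each → 6
  1 × C: 2 H
  1 × C: 1 H
  1 × C: no H
  1 × N: 2 H
  1 × N: 1 H
  1 × O: no H
  Total hydrogens = 12.
Molecular formula: C5H12N2O

C5H12N2O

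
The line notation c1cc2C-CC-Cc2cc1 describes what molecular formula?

C10H12

Heavy atoms from the SMILES: 10 C.
Implicit hydrogens by atom environment:
  4 × C: 2 H each → 8
  4 × C (aromatic): 1 H each → 4
  2 × C (aromatic): no H
  Total hydrogens = 12.
Molecular formula: C10H12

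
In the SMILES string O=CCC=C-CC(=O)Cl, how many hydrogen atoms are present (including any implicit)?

Hydrogens are implicit in SMILES; fill each atom to its normal valence:
  3 × C: 1 H each → 3
  2 × C: 2 H each → 4
  2 × O: no H
  1 × C: no H
  1 × Cl: no H
  Total hydrogens = 7.

7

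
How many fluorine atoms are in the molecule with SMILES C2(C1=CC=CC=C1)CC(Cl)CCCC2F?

1

The symbol for fluorine appears 1 time in the SMILES.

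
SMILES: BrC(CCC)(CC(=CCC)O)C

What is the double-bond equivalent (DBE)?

1

Molecular formula from the SMILES: C10H19BrO.
DoU = (2C + 2 + N − H − X)/2 = (2·10 + 2 + 0 − 19 − 1)/2 = 2/2 = 1.
(Structurally: 0 ring(s) + 1 π bond(s) = 1.)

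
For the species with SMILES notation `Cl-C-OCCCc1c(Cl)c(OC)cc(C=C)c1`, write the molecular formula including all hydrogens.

Heavy atoms from the SMILES: 13 C, 2 Cl, 2 O.
Implicit hydrogens by atom environment:
  5 × C: 2 H each → 10
  4 × C (aromatic): no H
  2 × C (aromatic): 1 H each → 2
  2 × Cl: no H
  2 × O: no H
  1 × C: 3 H
  1 × C: 1 H
  Total hydrogens = 16.
Molecular formula: C13H16Cl2O2

C13H16Cl2O2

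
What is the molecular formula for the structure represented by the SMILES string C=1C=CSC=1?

C4H4S

Heavy atoms from the SMILES: 4 C, 1 S.
Implicit hydrogens by atom environment:
  4 × C (aromatic): 1 H each → 4
  1 × S (aromatic): no H
  Total hydrogens = 4.
Molecular formula: C4H4S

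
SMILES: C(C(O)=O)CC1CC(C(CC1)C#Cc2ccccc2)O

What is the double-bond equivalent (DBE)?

Molecular formula from the SMILES: C17H20O3.
DoU = (2C + 2 + N − H − X)/2 = (2·17 + 2 + 0 − 20 − 0)/2 = 16/2 = 8.
(Structurally: 2 ring(s) + 6 π bond(s) = 8.)

8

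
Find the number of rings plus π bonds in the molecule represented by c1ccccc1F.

4

Molecular formula from the SMILES: C6H5F.
DoU = (2C + 2 + N − H − X)/2 = (2·6 + 2 + 0 − 5 − 1)/2 = 8/2 = 4.
(Structurally: 1 ring(s) + 3 π bond(s) = 4.)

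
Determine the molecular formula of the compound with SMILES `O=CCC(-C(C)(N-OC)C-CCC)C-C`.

Heavy atoms from the SMILES: 12 C, 1 N, 2 O.
Implicit hydrogens by atom environment:
  5 × C: 2 H each → 10
  4 × C: 3 H each → 12
  2 × C: 1 H each → 2
  2 × O: no H
  1 × C: no H
  1 × N: 1 H
  Total hydrogens = 25.
Molecular formula: C12H25NO2

C12H25NO2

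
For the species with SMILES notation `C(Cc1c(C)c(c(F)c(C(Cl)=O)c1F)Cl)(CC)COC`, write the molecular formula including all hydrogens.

Heavy atoms from the SMILES: 14 C, 2 Cl, 2 F, 2 O.
Implicit hydrogens by atom environment:
  6 × C (aromatic): no H
  3 × C: 3 H each → 9
  3 × C: 2 H each → 6
  2 × Cl: no H
  2 × F: no H
  2 × O: no H
  1 × C: 1 H
  1 × C: no H
  Total hydrogens = 16.
Molecular formula: C14H16Cl2F2O2

C14H16Cl2F2O2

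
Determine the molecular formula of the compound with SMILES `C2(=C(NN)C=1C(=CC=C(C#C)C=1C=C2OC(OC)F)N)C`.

Heavy atoms from the SMILES: 15 C, 1 F, 3 N, 2 O.
Implicit hydrogens by atom environment:
  7 × C (aromatic): no H
  3 × C (aromatic): 1 H each → 3
  2 × C: 3 H each → 6
  2 × C: 1 H each → 2
  2 × N: 2 H each → 4
  2 × O: no H
  1 × C: no H
  1 × F: no H
  1 × N: 1 H
  Total hydrogens = 16.
Molecular formula: C15H16FN3O2

C15H16FN3O2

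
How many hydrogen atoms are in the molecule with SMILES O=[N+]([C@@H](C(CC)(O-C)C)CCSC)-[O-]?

Hydrogens are implicit in SMILES; fill each atom to its normal valence:
  4 × C: 3 H each → 12
  3 × C: 2 H each → 6
  2 × O: no H
  1 × C: 1 H
  1 × C: no H
  1 × N (charge +1): no H
  1 × O (charge -1): no H
  1 × S: no H
  Total hydrogens = 19.

19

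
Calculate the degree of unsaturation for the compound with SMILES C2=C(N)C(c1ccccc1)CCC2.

6

Molecular formula from the SMILES: C12H15N.
DoU = (2C + 2 + N − H − X)/2 = (2·12 + 2 + 1 − 15 − 0)/2 = 12/2 = 6.
(Structurally: 2 ring(s) + 4 π bond(s) = 6.)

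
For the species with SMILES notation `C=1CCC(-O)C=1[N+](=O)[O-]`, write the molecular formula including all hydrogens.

Heavy atoms from the SMILES: 5 C, 1 N, 3 O.
Implicit hydrogens by atom environment:
  2 × C: 2 H each → 4
  2 × C: 1 H each → 2
  1 × C: no H
  1 × N (charge +1): no H
  1 × O: 1 H
  1 × O: no H
  1 × O (charge -1): no H
  Total hydrogens = 7.
Molecular formula: C5H7NO3

C5H7NO3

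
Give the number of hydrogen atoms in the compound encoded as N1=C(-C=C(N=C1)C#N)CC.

7

Hydrogens are implicit in SMILES; fill each atom to its normal valence:
  2 × C (aromatic): 1 H each → 2
  2 × C (aromatic): no H
  2 × N (aromatic): no H
  1 × C: 3 H
  1 × C: 2 H
  1 × C: no H
  1 × N: no H
  Total hydrogens = 7.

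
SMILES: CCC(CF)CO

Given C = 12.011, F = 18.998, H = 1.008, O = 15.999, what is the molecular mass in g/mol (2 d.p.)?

Molecular formula: C5H11FO.
M = 5×12.011 + 1×18.998 + 11×1.008 + 1×15.999 = 106.14 g/mol.

106.14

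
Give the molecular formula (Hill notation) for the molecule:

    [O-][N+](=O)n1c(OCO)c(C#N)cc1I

Heavy atoms from the SMILES: 6 C, 1 I, 3 N, 4 O.
Implicit hydrogens by atom environment:
  3 × C (aromatic): no H
  2 × O: no H
  1 × C: 2 H
  1 × C (aromatic): 1 H
  1 × C: no H
  1 × I: no H
  1 × N (aromatic): no H
  1 × N (charge +1): no H
  1 × N: no H
  1 × O: 1 H
  1 × O (charge -1): no H
  Total hydrogens = 4.
Molecular formula: C6H4IN3O4

C6H4IN3O4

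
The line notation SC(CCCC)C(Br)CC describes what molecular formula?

Heavy atoms from the SMILES: 1 Br, 8 C, 1 S.
Implicit hydrogens by atom environment:
  4 × C: 2 H each → 8
  2 × C: 3 H each → 6
  2 × C: 1 H each → 2
  1 × Br: no H
  1 × S: 1 H
  Total hydrogens = 17.
Molecular formula: C8H17BrS

C8H17BrS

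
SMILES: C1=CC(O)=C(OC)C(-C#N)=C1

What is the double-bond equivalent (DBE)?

Molecular formula from the SMILES: C8H7NO2.
DoU = (2C + 2 + N − H − X)/2 = (2·8 + 2 + 1 − 7 − 0)/2 = 12/2 = 6.
(Structurally: 1 ring(s) + 5 π bond(s) = 6.)

6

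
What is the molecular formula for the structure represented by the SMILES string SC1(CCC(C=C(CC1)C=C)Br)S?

C10H15BrS2

Heavy atoms from the SMILES: 1 Br, 10 C, 2 S.
Implicit hydrogens by atom environment:
  5 × C: 2 H each → 10
  3 × C: 1 H each → 3
  2 × C: no H
  2 × S: 1 H each → 2
  1 × Br: no H
  Total hydrogens = 15.
Molecular formula: C10H15BrS2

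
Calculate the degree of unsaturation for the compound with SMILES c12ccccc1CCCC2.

Molecular formula from the SMILES: C10H12.
DoU = (2C + 2 + N − H − X)/2 = (2·10 + 2 + 0 − 12 − 0)/2 = 10/2 = 5.
(Structurally: 2 ring(s) + 3 π bond(s) = 5.)

5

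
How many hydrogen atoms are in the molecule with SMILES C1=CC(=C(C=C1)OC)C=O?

8

Hydrogens are implicit in SMILES; fill each atom to its normal valence:
  4 × C (aromatic): 1 H each → 4
  2 × C (aromatic): no H
  2 × O: no H
  1 × C: 3 H
  1 × C: 1 H
  Total hydrogens = 8.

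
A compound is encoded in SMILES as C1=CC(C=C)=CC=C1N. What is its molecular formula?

Heavy atoms from the SMILES: 8 C, 1 N.
Implicit hydrogens by atom environment:
  4 × C (aromatic): 1 H each → 4
  2 × C (aromatic): no H
  1 × C: 2 H
  1 × C: 1 H
  1 × N: 2 H
  Total hydrogens = 9.
Molecular formula: C8H9N

C8H9N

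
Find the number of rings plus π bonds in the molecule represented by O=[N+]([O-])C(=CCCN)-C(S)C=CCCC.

Molecular formula from the SMILES: C10H18N2O2S.
DoU = (2C + 2 + N − H − X)/2 = (2·10 + 2 + 2 − 18 − 0)/2 = 6/2 = 3.
(Structurally: 0 ring(s) + 3 π bond(s) = 3.)

3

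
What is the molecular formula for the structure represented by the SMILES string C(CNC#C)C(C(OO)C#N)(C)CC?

Heavy atoms from the SMILES: 10 C, 2 N, 2 O.
Implicit hydrogens by atom environment:
  3 × C: 2 H each → 6
  3 × C: no H
  2 × C: 3 H each → 6
  2 × C: 1 H each → 2
  1 × N: 1 H
  1 × N: no H
  1 × O: 1 H
  1 × O: no H
  Total hydrogens = 16.
Molecular formula: C10H16N2O2

C10H16N2O2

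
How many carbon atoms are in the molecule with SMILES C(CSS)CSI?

3

The symbol for carbon appears 3 times in the SMILES.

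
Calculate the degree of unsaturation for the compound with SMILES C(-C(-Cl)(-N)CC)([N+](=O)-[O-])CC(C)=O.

2

Molecular formula from the SMILES: C7H13ClN2O3.
DoU = (2C + 2 + N − H − X)/2 = (2·7 + 2 + 2 − 13 − 1)/2 = 4/2 = 2.
(Structurally: 0 ring(s) + 2 π bond(s) = 2.)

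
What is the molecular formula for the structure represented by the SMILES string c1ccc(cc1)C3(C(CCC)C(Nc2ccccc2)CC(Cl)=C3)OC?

C22H26ClNO

Heavy atoms from the SMILES: 22 C, 1 Cl, 1 N, 1 O.
Implicit hydrogens by atom environment:
  10 × C (aromatic): 1 H each → 10
  3 × C: 2 H each → 6
  3 × C: 1 H each → 3
  2 × C: 3 H each → 6
  2 × C: no H
  2 × C (aromatic): no H
  1 × Cl: no H
  1 × N: 1 H
  1 × O: no H
  Total hydrogens = 26.
Molecular formula: C22H26ClNO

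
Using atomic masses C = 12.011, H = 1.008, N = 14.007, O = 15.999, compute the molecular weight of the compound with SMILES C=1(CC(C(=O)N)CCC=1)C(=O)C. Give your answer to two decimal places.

Molecular formula: C9H13NO2.
M = 9×12.011 + 13×1.008 + 1×14.007 + 2×15.999 = 167.21 g/mol.

167.21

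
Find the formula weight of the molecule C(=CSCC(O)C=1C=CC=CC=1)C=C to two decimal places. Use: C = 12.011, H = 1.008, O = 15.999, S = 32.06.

206.30

Molecular formula: C12H14OS.
M = 12×12.011 + 14×1.008 + 1×15.999 + 1×32.06 = 206.30 g/mol.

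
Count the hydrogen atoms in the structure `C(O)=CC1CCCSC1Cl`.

11

Hydrogens are implicit in SMILES; fill each atom to its normal valence:
  4 × C: 1 H each → 4
  3 × C: 2 H each → 6
  1 × Cl: no H
  1 × O: 1 H
  1 × S: no H
  Total hydrogens = 11.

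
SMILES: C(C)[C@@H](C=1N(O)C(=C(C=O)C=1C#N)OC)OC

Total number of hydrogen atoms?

Hydrogens are implicit in SMILES; fill each atom to its normal valence:
  4 × C (aromatic): no H
  3 × C: 3 H each → 9
  3 × O: no H
  2 × C: 1 H each → 2
  1 × C: 2 H
  1 × C: no H
  1 × N (aromatic): no H
  1 × N: no H
  1 × O: 1 H
  Total hydrogens = 14.

14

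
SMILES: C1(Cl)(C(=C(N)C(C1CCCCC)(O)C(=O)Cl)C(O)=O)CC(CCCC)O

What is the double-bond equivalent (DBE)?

Molecular formula from the SMILES: C18H29Cl2NO5.
DoU = (2C + 2 + N − H − X)/2 = (2·18 + 2 + 1 − 29 − 2)/2 = 8/2 = 4.
(Structurally: 1 ring(s) + 3 π bond(s) = 4.)

4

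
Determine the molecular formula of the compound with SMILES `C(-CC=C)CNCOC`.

C7H15NO

Heavy atoms from the SMILES: 7 C, 1 N, 1 O.
Implicit hydrogens by atom environment:
  5 × C: 2 H each → 10
  1 × C: 3 H
  1 × C: 1 H
  1 × N: 1 H
  1 × O: no H
  Total hydrogens = 15.
Molecular formula: C7H15NO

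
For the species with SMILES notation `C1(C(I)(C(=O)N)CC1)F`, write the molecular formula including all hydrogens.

C5H7FINO

Heavy atoms from the SMILES: 5 C, 1 F, 1 I, 1 N, 1 O.
Implicit hydrogens by atom environment:
  2 × C: 2 H each → 4
  2 × C: no H
  1 × C: 1 H
  1 × F: no H
  1 × I: no H
  1 × N: 2 H
  1 × O: no H
  Total hydrogens = 7.
Molecular formula: C5H7FINO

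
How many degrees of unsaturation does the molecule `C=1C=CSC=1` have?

Molecular formula from the SMILES: C4H4S.
DoU = (2C + 2 + N − H − X)/2 = (2·4 + 2 + 0 − 4 − 0)/2 = 6/2 = 3.
(Structurally: 1 ring(s) + 2 π bond(s) = 3.)

3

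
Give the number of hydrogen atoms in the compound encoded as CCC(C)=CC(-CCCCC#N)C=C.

21

Hydrogens are implicit in SMILES; fill each atom to its normal valence:
  6 × C: 2 H each → 12
  3 × C: 1 H each → 3
  2 × C: 3 H each → 6
  2 × C: no H
  1 × N: no H
  Total hydrogens = 21.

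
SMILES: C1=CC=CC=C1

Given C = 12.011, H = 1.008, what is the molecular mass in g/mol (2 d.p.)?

78.11

Molecular formula: C6H6.
M = 6×12.011 + 6×1.008 = 78.11 g/mol.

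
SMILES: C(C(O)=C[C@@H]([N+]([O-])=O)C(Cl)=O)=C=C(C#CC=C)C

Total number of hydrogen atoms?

10

Hydrogens are implicit in SMILES; fill each atom to its normal valence:
  6 × C: no H
  4 × C: 1 H each → 4
  2 × O: no H
  1 × C: 3 H
  1 × C: 2 H
  1 × Cl: no H
  1 × N (charge +1): no H
  1 × O: 1 H
  1 × O (charge -1): no H
  Total hydrogens = 10.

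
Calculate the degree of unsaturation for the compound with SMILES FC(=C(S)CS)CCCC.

1

Molecular formula from the SMILES: C7H13FS2.
DoU = (2C + 2 + N − H − X)/2 = (2·7 + 2 + 0 − 13 − 1)/2 = 2/2 = 1.
(Structurally: 0 ring(s) + 1 π bond(s) = 1.)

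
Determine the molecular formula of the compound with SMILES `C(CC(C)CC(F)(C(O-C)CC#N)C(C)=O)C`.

C13H22FNO2

Heavy atoms from the SMILES: 13 C, 1 F, 1 N, 2 O.
Implicit hydrogens by atom environment:
  4 × C: 3 H each → 12
  4 × C: 2 H each → 8
  3 × C: no H
  2 × C: 1 H each → 2
  2 × O: no H
  1 × F: no H
  1 × N: no H
  Total hydrogens = 22.
Molecular formula: C13H22FNO2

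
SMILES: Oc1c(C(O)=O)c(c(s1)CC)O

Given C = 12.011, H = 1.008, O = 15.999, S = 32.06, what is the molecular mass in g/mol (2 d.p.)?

Molecular formula: C7H8O4S.
M = 7×12.011 + 8×1.008 + 4×15.999 + 1×32.06 = 188.20 g/mol.

188.20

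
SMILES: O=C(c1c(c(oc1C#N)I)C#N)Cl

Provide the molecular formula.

Heavy atoms from the SMILES: 7 C, 1 Cl, 1 I, 2 N, 2 O.
Implicit hydrogens by atom environment:
  4 × C (aromatic): no H
  3 × C: no H
  2 × N: no H
  1 × Cl: no H
  1 × I: no H
  1 × O (aromatic): no H
  1 × O: no H
  Total hydrogens = 0.
Molecular formula: C7ClIN2O2

C7ClIN2O2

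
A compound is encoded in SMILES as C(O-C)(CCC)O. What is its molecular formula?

C5H12O2

Heavy atoms from the SMILES: 5 C, 2 O.
Implicit hydrogens by atom environment:
  2 × C: 3 H each → 6
  2 × C: 2 H each → 4
  1 × C: 1 H
  1 × O: 1 H
  1 × O: no H
  Total hydrogens = 12.
Molecular formula: C5H12O2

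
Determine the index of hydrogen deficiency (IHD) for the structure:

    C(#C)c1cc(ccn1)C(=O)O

7

Molecular formula from the SMILES: C8H5NO2.
DoU = (2C + 2 + N − H − X)/2 = (2·8 + 2 + 1 − 5 − 0)/2 = 14/2 = 7.
(Structurally: 1 ring(s) + 6 π bond(s) = 7.)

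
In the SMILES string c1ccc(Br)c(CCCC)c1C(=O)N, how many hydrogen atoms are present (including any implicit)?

Hydrogens are implicit in SMILES; fill each atom to its normal valence:
  3 × C: 2 H each → 6
  3 × C (aromatic): 1 H each → 3
  3 × C (aromatic): no H
  1 × Br: no H
  1 × C: 3 H
  1 × C: no H
  1 × N: 2 H
  1 × O: no H
  Total hydrogens = 14.

14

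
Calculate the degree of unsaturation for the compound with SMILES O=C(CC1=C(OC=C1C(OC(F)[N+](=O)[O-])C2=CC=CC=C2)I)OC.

Molecular formula from the SMILES: C15H13FINO6.
DoU = (2C + 2 + N − H − X)/2 = (2·15 + 2 + 1 − 13 − 2)/2 = 18/2 = 9.
(Structurally: 2 ring(s) + 7 π bond(s) = 9.)

9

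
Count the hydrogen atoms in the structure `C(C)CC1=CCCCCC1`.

18

Hydrogens are implicit in SMILES; fill each atom to its normal valence:
  7 × C: 2 H each → 14
  1 × C: 3 H
  1 × C: 1 H
  1 × C: no H
  Total hydrogens = 18.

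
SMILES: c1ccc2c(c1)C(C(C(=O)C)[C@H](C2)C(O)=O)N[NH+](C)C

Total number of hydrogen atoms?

21

Hydrogens are implicit in SMILES; fill each atom to its normal valence:
  4 × C (aromatic): 1 H each → 4
  3 × C: 3 H each → 9
  3 × C: 1 H each → 3
  2 × C (aromatic): no H
  2 × C: no H
  2 × O: no H
  1 × C: 2 H
  1 × N: 1 H
  1 × N (charge +1): 1 H
  1 × O: 1 H
  Total hydrogens = 21.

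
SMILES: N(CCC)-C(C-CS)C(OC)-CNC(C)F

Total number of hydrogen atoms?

25

Hydrogens are implicit in SMILES; fill each atom to its normal valence:
  5 × C: 2 H each → 10
  3 × C: 3 H each → 9
  3 × C: 1 H each → 3
  2 × N: 1 H each → 2
  1 × F: no H
  1 × O: no H
  1 × S: 1 H
  Total hydrogens = 25.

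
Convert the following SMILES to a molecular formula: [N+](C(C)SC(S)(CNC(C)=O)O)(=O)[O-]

Heavy atoms from the SMILES: 6 C, 2 N, 4 O, 2 S.
Implicit hydrogens by atom environment:
  2 × C: 3 H each → 6
  2 × C: no H
  2 × O: no H
  1 × C: 2 H
  1 × C: 1 H
  1 × N: 1 H
  1 × N (charge +1): no H
  1 × O: 1 H
  1 × O (charge -1): no H
  1 × S: 1 H
  1 × S: no H
  Total hydrogens = 12.
Molecular formula: C6H12N2O4S2

C6H12N2O4S2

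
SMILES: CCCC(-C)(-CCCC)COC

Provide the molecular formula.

C11H24O

Heavy atoms from the SMILES: 11 C, 1 O.
Implicit hydrogens by atom environment:
  6 × C: 2 H each → 12
  4 × C: 3 H each → 12
  1 × C: no H
  1 × O: no H
  Total hydrogens = 24.
Molecular formula: C11H24O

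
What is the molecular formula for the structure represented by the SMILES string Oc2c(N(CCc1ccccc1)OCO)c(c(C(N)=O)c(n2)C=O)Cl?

Heavy atoms from the SMILES: 16 C, 1 Cl, 3 N, 5 O.
Implicit hydrogens by atom environment:
  6 × C (aromatic): no H
  5 × C (aromatic): 1 H each → 5
  3 × C: 2 H each → 6
  3 × O: no H
  2 × O: 1 H each → 2
  1 × C: 1 H
  1 × C: no H
  1 × Cl: no H
  1 × N: 2 H
  1 × N (aromatic): no H
  1 × N: no H
  Total hydrogens = 16.
Molecular formula: C16H16ClN3O5

C16H16ClN3O5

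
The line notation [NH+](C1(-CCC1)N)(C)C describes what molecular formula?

C6H15N2+

Heavy atoms from the SMILES: 6 C, 2 N.
Implicit hydrogens by atom environment:
  3 × C: 2 H each → 6
  2 × C: 3 H each → 6
  1 × C: no H
  1 × N: 2 H
  1 × N (charge +1): 1 H
  Total hydrogens = 15.
Net charge +1.
Molecular formula: C6H15N2+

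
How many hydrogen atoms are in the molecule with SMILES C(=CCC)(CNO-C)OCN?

Hydrogens are implicit in SMILES; fill each atom to its normal valence:
  3 × C: 2 H each → 6
  2 × C: 3 H each → 6
  2 × O: no H
  1 × C: 1 H
  1 × C: no H
  1 × N: 2 H
  1 × N: 1 H
  Total hydrogens = 16.

16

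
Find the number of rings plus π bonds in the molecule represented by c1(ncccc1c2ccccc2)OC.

Molecular formula from the SMILES: C12H11NO.
DoU = (2C + 2 + N − H − X)/2 = (2·12 + 2 + 1 − 11 − 0)/2 = 16/2 = 8.
(Structurally: 2 ring(s) + 6 π bond(s) = 8.)

8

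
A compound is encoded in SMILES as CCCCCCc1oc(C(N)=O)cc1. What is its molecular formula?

C11H17NO2

Heavy atoms from the SMILES: 11 C, 1 N, 2 O.
Implicit hydrogens by atom environment:
  5 × C: 2 H each → 10
  2 × C (aromatic): 1 H each → 2
  2 × C (aromatic): no H
  1 × C: 3 H
  1 × C: no H
  1 × N: 2 H
  1 × O (aromatic): no H
  1 × O: no H
  Total hydrogens = 17.
Molecular formula: C11H17NO2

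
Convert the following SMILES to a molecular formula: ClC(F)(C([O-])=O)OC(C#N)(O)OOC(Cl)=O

C5HCl2FNO7-

Heavy atoms from the SMILES: 5 C, 2 Cl, 1 F, 1 N, 7 O.
Implicit hydrogens by atom environment:
  5 × C: no H
  5 × O: no H
  2 × Cl: no H
  1 × F: no H
  1 × N: no H
  1 × O: 1 H
  1 × O (charge -1): no H
  Total hydrogens = 1.
Net charge -1.
Molecular formula: C5HCl2FNO7-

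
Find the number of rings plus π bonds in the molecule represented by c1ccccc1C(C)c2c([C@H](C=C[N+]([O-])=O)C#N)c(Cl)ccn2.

12

Molecular formula from the SMILES: C17H14ClN3O2.
DoU = (2C + 2 + N − H − X)/2 = (2·17 + 2 + 3 − 14 − 1)/2 = 24/2 = 12.
(Structurally: 2 ring(s) + 10 π bond(s) = 12.)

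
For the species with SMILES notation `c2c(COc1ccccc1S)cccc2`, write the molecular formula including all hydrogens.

C13H12OS

Heavy atoms from the SMILES: 13 C, 1 O, 1 S.
Implicit hydrogens by atom environment:
  9 × C (aromatic): 1 H each → 9
  3 × C (aromatic): no H
  1 × C: 2 H
  1 × O: no H
  1 × S: 1 H
  Total hydrogens = 12.
Molecular formula: C13H12OS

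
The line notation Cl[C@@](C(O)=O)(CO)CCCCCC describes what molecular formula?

C9H17ClO3

Heavy atoms from the SMILES: 9 C, 1 Cl, 3 O.
Implicit hydrogens by atom environment:
  6 × C: 2 H each → 12
  2 × C: no H
  2 × O: 1 H each → 2
  1 × C: 3 H
  1 × Cl: no H
  1 × O: no H
  Total hydrogens = 17.
Molecular formula: C9H17ClO3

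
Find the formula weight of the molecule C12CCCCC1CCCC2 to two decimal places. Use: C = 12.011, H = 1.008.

Molecular formula: C10H18.
M = 10×12.011 + 18×1.008 = 138.25 g/mol.

138.25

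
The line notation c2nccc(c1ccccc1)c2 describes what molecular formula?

Heavy atoms from the SMILES: 11 C, 1 N.
Implicit hydrogens by atom environment:
  9 × C (aromatic): 1 H each → 9
  2 × C (aromatic): no H
  1 × N (aromatic): no H
  Total hydrogens = 9.
Molecular formula: C11H9N

C11H9N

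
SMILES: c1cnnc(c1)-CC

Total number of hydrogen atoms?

8

Hydrogens are implicit in SMILES; fill each atom to its normal valence:
  3 × C (aromatic): 1 H each → 3
  2 × N (aromatic): no H
  1 × C: 3 H
  1 × C: 2 H
  1 × C (aromatic): no H
  Total hydrogens = 8.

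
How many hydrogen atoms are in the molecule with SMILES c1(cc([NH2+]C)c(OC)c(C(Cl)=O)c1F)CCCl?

13

Hydrogens are implicit in SMILES; fill each atom to its normal valence:
  5 × C (aromatic): no H
  2 × C: 3 H each → 6
  2 × C: 2 H each → 4
  2 × Cl: no H
  2 × O: no H
  1 × C (aromatic): 1 H
  1 × C: no H
  1 × F: no H
  1 × N (charge +1): 2 H
  Total hydrogens = 13.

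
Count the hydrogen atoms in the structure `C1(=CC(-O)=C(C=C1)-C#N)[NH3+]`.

Hydrogens are implicit in SMILES; fill each atom to its normal valence:
  3 × C (aromatic): 1 H each → 3
  3 × C (aromatic): no H
  1 × C: no H
  1 × N (charge +1): 3 H
  1 × N: no H
  1 × O: 1 H
  Total hydrogens = 7.

7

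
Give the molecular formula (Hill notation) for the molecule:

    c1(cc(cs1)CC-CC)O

C8H12OS

Heavy atoms from the SMILES: 8 C, 1 O, 1 S.
Implicit hydrogens by atom environment:
  3 × C: 2 H each → 6
  2 × C (aromatic): 1 H each → 2
  2 × C (aromatic): no H
  1 × C: 3 H
  1 × O: 1 H
  1 × S (aromatic): no H
  Total hydrogens = 12.
Molecular formula: C8H12OS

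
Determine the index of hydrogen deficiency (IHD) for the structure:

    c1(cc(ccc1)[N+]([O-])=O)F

Molecular formula from the SMILES: C6H4FNO2.
DoU = (2C + 2 + N − H − X)/2 = (2·6 + 2 + 1 − 4 − 1)/2 = 10/2 = 5.
(Structurally: 1 ring(s) + 4 π bond(s) = 5.)

5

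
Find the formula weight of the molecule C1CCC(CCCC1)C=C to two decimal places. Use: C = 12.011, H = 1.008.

138.25

Molecular formula: C10H18.
M = 10×12.011 + 18×1.008 = 138.25 g/mol.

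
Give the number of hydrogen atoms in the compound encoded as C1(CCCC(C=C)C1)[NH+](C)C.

20

Hydrogens are implicit in SMILES; fill each atom to its normal valence:
  5 × C: 2 H each → 10
  3 × C: 1 H each → 3
  2 × C: 3 H each → 6
  1 × N (charge +1): 1 H
  Total hydrogens = 20.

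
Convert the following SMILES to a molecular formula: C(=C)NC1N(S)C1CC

C6H12N2S

Heavy atoms from the SMILES: 6 C, 2 N, 1 S.
Implicit hydrogens by atom environment:
  3 × C: 1 H each → 3
  2 × C: 2 H each → 4
  1 × C: 3 H
  1 × N: 1 H
  1 × N: no H
  1 × S: 1 H
  Total hydrogens = 12.
Molecular formula: C6H12N2S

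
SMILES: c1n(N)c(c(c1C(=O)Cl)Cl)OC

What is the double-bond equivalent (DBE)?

4

Molecular formula from the SMILES: C6H6Cl2N2O2.
DoU = (2C + 2 + N − H − X)/2 = (2·6 + 2 + 2 − 6 − 2)/2 = 8/2 = 4.
(Structurally: 1 ring(s) + 3 π bond(s) = 4.)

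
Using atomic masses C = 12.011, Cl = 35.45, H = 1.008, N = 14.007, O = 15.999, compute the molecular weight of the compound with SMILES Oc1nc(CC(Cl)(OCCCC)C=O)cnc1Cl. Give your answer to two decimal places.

293.14

Molecular formula: C11H14Cl2N2O3.
M = 11×12.011 + 2×35.45 + 14×1.008 + 2×14.007 + 3×15.999 = 293.14 g/mol.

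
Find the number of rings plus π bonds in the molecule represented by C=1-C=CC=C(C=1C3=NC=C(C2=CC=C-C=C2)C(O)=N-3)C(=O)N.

13

Molecular formula from the SMILES: C17H13N3O2.
DoU = (2C + 2 + N − H − X)/2 = (2·17 + 2 + 3 − 13 − 0)/2 = 26/2 = 13.
(Structurally: 3 ring(s) + 10 π bond(s) = 13.)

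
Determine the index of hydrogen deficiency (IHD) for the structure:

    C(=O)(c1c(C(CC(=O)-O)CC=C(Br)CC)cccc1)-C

Molecular formula from the SMILES: C16H19BrO3.
DoU = (2C + 2 + N − H − X)/2 = (2·16 + 2 + 0 − 19 − 1)/2 = 14/2 = 7.
(Structurally: 1 ring(s) + 6 π bond(s) = 7.)

7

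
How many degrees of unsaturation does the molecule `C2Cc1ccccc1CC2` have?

Molecular formula from the SMILES: C10H12.
DoU = (2C + 2 + N − H − X)/2 = (2·10 + 2 + 0 − 12 − 0)/2 = 10/2 = 5.
(Structurally: 2 ring(s) + 3 π bond(s) = 5.)

5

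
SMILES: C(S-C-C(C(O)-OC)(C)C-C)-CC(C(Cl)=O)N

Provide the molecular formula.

Heavy atoms from the SMILES: 11 C, 1 Cl, 1 N, 3 O, 1 S.
Implicit hydrogens by atom environment:
  4 × C: 2 H each → 8
  3 × C: 3 H each → 9
  2 × C: 1 H each → 2
  2 × C: no H
  2 × O: no H
  1 × Cl: no H
  1 × N: 2 H
  1 × O: 1 H
  1 × S: no H
  Total hydrogens = 22.
Molecular formula: C11H22ClNO3S

C11H22ClNO3S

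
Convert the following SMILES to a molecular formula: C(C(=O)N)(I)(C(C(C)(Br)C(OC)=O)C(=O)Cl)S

Heavy atoms from the SMILES: 1 Br, 8 C, 1 Cl, 1 I, 1 N, 4 O, 1 S.
Implicit hydrogens by atom environment:
  5 × C: no H
  4 × O: no H
  2 × C: 3 H each → 6
  1 × Br: no H
  1 × C: 1 H
  1 × Cl: no H
  1 × I: no H
  1 × N: 2 H
  1 × S: 1 H
  Total hydrogens = 10.
Molecular formula: C8H10BrClINO4S

C8H10BrClINO4S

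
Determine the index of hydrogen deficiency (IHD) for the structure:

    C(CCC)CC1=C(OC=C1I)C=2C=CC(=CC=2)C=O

8

Molecular formula from the SMILES: C16H17IO2.
DoU = (2C + 2 + N − H − X)/2 = (2·16 + 2 + 0 − 17 − 1)/2 = 16/2 = 8.
(Structurally: 2 ring(s) + 6 π bond(s) = 8.)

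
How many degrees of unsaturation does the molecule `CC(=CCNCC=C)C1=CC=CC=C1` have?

6

Molecular formula from the SMILES: C13H17N.
DoU = (2C + 2 + N − H − X)/2 = (2·13 + 2 + 1 − 17 − 0)/2 = 12/2 = 6.
(Structurally: 1 ring(s) + 5 π bond(s) = 6.)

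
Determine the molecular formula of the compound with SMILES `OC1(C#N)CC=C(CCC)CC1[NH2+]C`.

C11H19N2O+

Heavy atoms from the SMILES: 11 C, 2 N, 1 O.
Implicit hydrogens by atom environment:
  4 × C: 2 H each → 8
  3 × C: no H
  2 × C: 3 H each → 6
  2 × C: 1 H each → 2
  1 × N (charge +1): 2 H
  1 × N: no H
  1 × O: 1 H
  Total hydrogens = 19.
Net charge +1.
Molecular formula: C11H19N2O+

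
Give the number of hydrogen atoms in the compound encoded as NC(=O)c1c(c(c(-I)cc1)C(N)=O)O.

Hydrogens are implicit in SMILES; fill each atom to its normal valence:
  4 × C (aromatic): no H
  2 × C (aromatic): 1 H each → 2
  2 × C: no H
  2 × N: 2 H each → 4
  2 × O: no H
  1 × I: no H
  1 × O: 1 H
  Total hydrogens = 7.

7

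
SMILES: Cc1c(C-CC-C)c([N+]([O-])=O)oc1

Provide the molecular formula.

Heavy atoms from the SMILES: 9 C, 1 N, 3 O.
Implicit hydrogens by atom environment:
  3 × C: 2 H each → 6
  3 × C (aromatic): no H
  2 × C: 3 H each → 6
  1 × C (aromatic): 1 H
  1 × N (charge +1): no H
  1 × O (aromatic): no H
  1 × O: no H
  1 × O (charge -1): no H
  Total hydrogens = 13.
Molecular formula: C9H13NO3

C9H13NO3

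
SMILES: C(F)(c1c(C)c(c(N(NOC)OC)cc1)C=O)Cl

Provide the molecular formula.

C11H14ClFN2O3

Heavy atoms from the SMILES: 11 C, 1 Cl, 1 F, 2 N, 3 O.
Implicit hydrogens by atom environment:
  4 × C (aromatic): no H
  3 × C: 3 H each → 9
  3 × O: no H
  2 × C (aromatic): 1 H each → 2
  2 × C: 1 H each → 2
  1 × Cl: no H
  1 × F: no H
  1 × N: 1 H
  1 × N: no H
  Total hydrogens = 14.
Molecular formula: C11H14ClFN2O3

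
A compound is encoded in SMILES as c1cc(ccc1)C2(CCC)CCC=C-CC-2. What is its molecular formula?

Heavy atoms from the SMILES: 16 C.
Implicit hydrogens by atom environment:
  6 × C: 2 H each → 12
  5 × C (aromatic): 1 H each → 5
  2 × C: 1 H each → 2
  1 × C: 3 H
  1 × C: no H
  1 × C (aromatic): no H
  Total hydrogens = 22.
Molecular formula: C16H22

C16H22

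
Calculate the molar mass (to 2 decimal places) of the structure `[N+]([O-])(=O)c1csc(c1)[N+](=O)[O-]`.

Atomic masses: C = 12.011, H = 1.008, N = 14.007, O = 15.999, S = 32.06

Molecular formula: C4H2N2O4S.
M = 4×12.011 + 2×1.008 + 2×14.007 + 4×15.999 + 1×32.06 = 174.13 g/mol.

174.13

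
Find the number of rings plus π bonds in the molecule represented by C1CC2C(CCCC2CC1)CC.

2

Molecular formula from the SMILES: C12H22.
DoU = (2C + 2 + N − H − X)/2 = (2·12 + 2 + 0 − 22 − 0)/2 = 4/2 = 2.
(Structurally: 2 ring(s) + 0 π bond(s) = 2.)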